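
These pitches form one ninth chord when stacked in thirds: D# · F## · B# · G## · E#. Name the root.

Arranged so that each adjacent pair is a third by letter name: E# – G## – B# – D# – F##.
The bottom of that stack, E#, is the root (this is E# dominant ninth).

E#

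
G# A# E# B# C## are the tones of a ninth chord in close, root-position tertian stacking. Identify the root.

A#

Arranged so that each adjacent pair is a third by letter name: A# – C## – E# – G# – B#.
The bottom of that stack, A#, is the root (this is A# dominant ninth).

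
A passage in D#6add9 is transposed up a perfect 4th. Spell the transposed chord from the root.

D♯ up a perfect 4th → G♯. New chord: G♯ six-nine.
- root: G♯
- major 3rd: B♯
- perfect 5th: D♯
- major 6th: E♯
- major 9th: A♯

G♯, B♯, D♯, E♯, A♯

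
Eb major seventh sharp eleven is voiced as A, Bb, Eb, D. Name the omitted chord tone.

G

The full Eb major seventh sharp eleven chord is Eb, G, Bb, D, A.
Comparing with the voicing, the major 3rd (3rd) — G — is absent.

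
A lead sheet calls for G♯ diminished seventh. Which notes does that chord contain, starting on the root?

G# – B – D – F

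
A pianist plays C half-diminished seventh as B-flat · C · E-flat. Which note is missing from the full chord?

G-flat

The full C half-diminished seventh chord is C, E-flat, G-flat, B-flat.
Comparing with the voicing, the diminished 5th (5th) — G-flat — is absent.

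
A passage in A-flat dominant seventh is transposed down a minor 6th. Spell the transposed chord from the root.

Transposed root: A-flat → C (minor 6th down). So we spell C dominant seventh:
root → C
3rd (major 3rd) → E
5th (perfect 5th) → G
7th (minor 7th) → B-flat

C – E – G – B-flat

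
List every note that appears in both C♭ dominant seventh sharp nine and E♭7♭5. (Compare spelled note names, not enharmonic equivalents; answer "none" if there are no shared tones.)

C♭ dominant seventh sharp nine = Cb, Eb, Gb, Bbb, D.
E♭7♭5 = Eb, G, Bbb, Db.
Shared: Eb, Bbb.

Eb – Bbb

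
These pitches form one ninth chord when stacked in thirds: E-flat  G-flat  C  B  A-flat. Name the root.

A-flat

Stacking in thirds gives A-flat – C – E-flat – G-flat – B, so A-flat is the root — A-flat dominant seventh sharp nine.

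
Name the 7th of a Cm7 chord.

Bb

Cm7 is built on C; its 7th is a minor 7th above the root.
A seventh above C uses the letter B, and the minor 7th above C is Bb.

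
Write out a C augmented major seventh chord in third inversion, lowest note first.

B C E G-sharp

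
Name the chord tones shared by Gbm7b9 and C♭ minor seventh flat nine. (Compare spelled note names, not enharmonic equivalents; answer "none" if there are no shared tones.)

Gb, Bbb

Gbm7b9: Gb Bbb Db Fb Abb
C♭ minor seventh flat nine: Cb Ebb Gb Bbb Dbb
Common to both → Gb, Bbb.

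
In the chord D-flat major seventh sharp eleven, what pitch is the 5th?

A-flat

D-flat major seventh sharp eleven is built on D-flat; its 5th is a perfect 5th above the root.
A fifth above D uses the letter A, and the perfect 5th above D-flat is A-flat.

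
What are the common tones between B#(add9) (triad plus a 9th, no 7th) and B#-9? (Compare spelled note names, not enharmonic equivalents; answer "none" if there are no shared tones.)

B# F## C##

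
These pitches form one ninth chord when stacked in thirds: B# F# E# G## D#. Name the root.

E#

Stacking in thirds gives E# – G## – B# – D# – F#, so E# is the root — E# dominant seventh flat nine.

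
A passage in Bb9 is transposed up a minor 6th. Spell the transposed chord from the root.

Gb, Bb, Db, Fb, Ab

A minor 6th up from Bb is Gb, so the new chord is Gb dominant ninth.
Root: Gb
Major 3rd (3rd): Bb
Perfect 5th (5th): Db
Minor 7th (7th): Fb
Major 9th (9th): Ab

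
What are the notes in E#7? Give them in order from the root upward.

Root E#, quality dominant seventh:
- root: E#
- major 3rd: G##
- perfect 5th: B#
- minor 7th: D#

E#, G##, B#, D#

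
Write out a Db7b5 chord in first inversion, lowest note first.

Db7b5 = Db–F–Abb–Cb; first inversion → third (F) lowest.

F, Abb, Cb, Db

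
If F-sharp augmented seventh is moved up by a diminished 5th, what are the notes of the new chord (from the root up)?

A diminished 5th up from F# is C, so the new chord is C augmented seventh.
Root: C
Major 3rd (3rd): E
Augmented 5th (5th): G#
Minor 7th (7th): Bb

C – E – G# – Bb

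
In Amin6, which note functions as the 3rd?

Root of Amin6 = A. The 3rd is a minor 3rd: A up a minor 3rd → C.

C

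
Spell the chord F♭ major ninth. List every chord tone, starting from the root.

F♭ major ninth: major ninth on F-flat.
F-flat — root
A-flat — major 3rd
C-flat — perfect 5th
E-flat — major 7th
G-flat — major 9th

F-flat, A-flat, C-flat, E-flat, G-flat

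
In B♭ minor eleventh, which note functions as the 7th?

Ab

B♭ minor eleventh is built on Bb; its 7th is a minor 7th above the root.
A seventh above B uses the letter A, and the minor 7th above Bb is Ab.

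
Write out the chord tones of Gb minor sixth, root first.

G-flat  B-double-flat  D-flat  E-flat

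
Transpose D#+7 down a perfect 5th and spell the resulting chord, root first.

Transposed root: D♯ → G♯ (perfect 5th down). So we spell G♯ augmented seventh:
G♯ — root
B♯ — major 3rd
D𝄪 — augmented 5th
F♯ — minor 7th

G♯  B♯  D𝄪  F♯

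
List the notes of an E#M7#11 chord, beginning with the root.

E♯ – G𝄪 – B♯ – D𝄪 – A𝄪

E#M7#11: major seventh sharp eleven on E♯.
Root: E♯
Major 3rd (3rd): G𝄪
Perfect 5th (5th): B♯
Major 7th (7th): D𝄪
Augmented 11th (11th): A𝄪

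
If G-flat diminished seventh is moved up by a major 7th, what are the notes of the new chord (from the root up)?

F  Ab  Cb  Ebb

Gb up a major 7th → F. New chord: F diminished seventh.
- root: F
- minor 3rd: Ab
- diminished 5th: Cb
- diminished 7th: Ebb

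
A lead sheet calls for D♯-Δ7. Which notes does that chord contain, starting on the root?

D# – F# – A# – C##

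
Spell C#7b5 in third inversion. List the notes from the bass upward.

B – C# – E# – G

In root position, C#7b5 is C#–E#–G–B.
Third inversion puts the seventh (B) in the bass.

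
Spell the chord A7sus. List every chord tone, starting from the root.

A7sus: dominant seventh suspended fourth on A.
root → A
4th (perfect 4th) → D
5th (perfect 5th) → E
7th (minor 7th) → G

A – D – E – G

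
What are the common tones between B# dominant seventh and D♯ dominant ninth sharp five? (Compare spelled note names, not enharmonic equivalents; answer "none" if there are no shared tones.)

F-double-sharp

B# dominant seventh = B-sharp, D-double-sharp, F-double-sharp, A-sharp.
D♯ dominant ninth sharp five = D-sharp, F-double-sharp, A-double-sharp, C-sharp, E-sharp.
Shared: F-double-sharp.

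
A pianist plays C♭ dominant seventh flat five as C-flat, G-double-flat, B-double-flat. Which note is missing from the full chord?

E-flat

The full C♭ dominant seventh flat five chord is C-flat, E-flat, G-double-flat, B-double-flat.
Comparing with the voicing, the major 3rd (3rd) — E-flat — is absent.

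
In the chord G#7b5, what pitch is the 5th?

G#7b5 is built on G#; its 5th is a diminished 5th above the root.
A fifth above G uses the letter D, and the diminished 5th above G# is D.

D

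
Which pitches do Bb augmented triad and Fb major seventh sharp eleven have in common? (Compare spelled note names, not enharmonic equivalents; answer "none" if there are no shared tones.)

B-flat

Bb augmented triad = B-flat, D, F-sharp.
Fb major seventh sharp eleven = F-flat, A-flat, C-flat, E-flat, B-flat.
Shared: B-flat.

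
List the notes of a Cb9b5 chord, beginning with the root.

Cb, Eb, Gbb, Bbb, Db

Cb9b5: dominant ninth flat five on Cb.
- root: Cb
- major 3rd: Eb
- diminished 5th: Gbb
- minor 7th: Bbb
- major 9th: Db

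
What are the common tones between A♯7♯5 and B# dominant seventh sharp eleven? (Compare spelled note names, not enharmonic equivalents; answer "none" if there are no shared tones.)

A♯7♯5: A# C## E## G#
B# dominant seventh sharp eleven: B# D## F## A# E##
Common to both → A#, E##.

A#  E##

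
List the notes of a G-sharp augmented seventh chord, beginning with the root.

G-sharp augmented seventh: augmented seventh on G-sharp.
- root: G-sharp
- major 3rd: B-sharp
- augmented 5th: D-double-sharp
- minor 7th: F-sharp

G-sharp B-sharp D-double-sharp F-sharp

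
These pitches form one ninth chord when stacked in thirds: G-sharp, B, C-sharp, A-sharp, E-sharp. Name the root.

Arranged so that each adjacent pair is a third by letter name: A-sharp – C-sharp – E-sharp – G-sharp – B.
The bottom of that stack, A-sharp, is the root (this is A-sharp minor seventh flat nine).

A-sharp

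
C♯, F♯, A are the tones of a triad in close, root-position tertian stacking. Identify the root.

Stacking in thirds gives F♯ – A – C♯, so F♯ is the root — F♯ minor triad.

F♯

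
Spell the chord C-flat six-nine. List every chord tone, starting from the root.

Cb, Eb, Gb, Ab, Db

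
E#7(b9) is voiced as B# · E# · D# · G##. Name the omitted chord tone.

The full E#7(b9) chord is E#, G##, B#, D#, F#.
Comparing with the voicing, the minor 9th (9th) — F# — is absent.

F#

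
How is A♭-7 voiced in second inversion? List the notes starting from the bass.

Eb – Gb – Ab – Cb

A♭-7 = Ab–Cb–Eb–Gb; second inversion → fifth (Eb) lowest.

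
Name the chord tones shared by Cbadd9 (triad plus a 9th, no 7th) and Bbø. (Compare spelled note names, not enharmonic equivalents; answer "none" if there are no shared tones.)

Db

Cbadd9: Cb Eb Gb Db
Bbø: Bb Db Fb Ab
Common to both → Db.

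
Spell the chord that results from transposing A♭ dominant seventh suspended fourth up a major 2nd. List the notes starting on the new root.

Bb, Eb, F, Ab

Transposed root: Ab → Bb (major 2nd up). So we spell Bb dominant seventh suspended fourth:
Bb — root
Eb — perfect 4th
F — perfect 5th
Ab — minor 7th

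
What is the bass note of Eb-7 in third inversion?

Eb-7 = Eb–Gb–Bb–Db. Third inversion → seventh in the bass = Db.

Db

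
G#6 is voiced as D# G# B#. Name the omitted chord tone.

The full G#6 chord is G#, B#, D#, E#.
Comparing with the voicing, the major 6th (6th) — E# — is absent.

E#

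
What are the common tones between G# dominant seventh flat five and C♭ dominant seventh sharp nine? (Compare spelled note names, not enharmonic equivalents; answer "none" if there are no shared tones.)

G# dominant seventh flat five: G-sharp B-sharp D F-sharp
C♭ dominant seventh sharp nine: C-flat E-flat G-flat B-double-flat D
Common to both → D.

D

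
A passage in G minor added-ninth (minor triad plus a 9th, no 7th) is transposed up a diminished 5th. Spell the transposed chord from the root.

D-flat F-flat A-flat E-flat

A diminished 5th up from G is D-flat, so the new chord is D-flat minor added-ninth.
Root: D-flat
Minor 3rd (3rd): F-flat
Perfect 5th (5th): A-flat
Major 9th (9th): E-flat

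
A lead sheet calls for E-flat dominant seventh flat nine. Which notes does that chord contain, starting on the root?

E-flat dominant seventh flat nine: dominant seventh flat nine on Eb.
Root: Eb
Major 3rd (3rd): G
Perfect 5th (5th): Bb
Minor 7th (7th): Db
Minor 9th (9th): Fb

Eb  G  Bb  Db  Fb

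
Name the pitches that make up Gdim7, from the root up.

G, Bb, Db, Fb

Gdim7: diminished seventh on G.
root → G
3rd (minor 3rd) → Bb
5th (diminished 5th) → Db
7th (diminished 7th) → Fb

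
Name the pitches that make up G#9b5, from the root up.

G# – B# – D – F# – A#

G#9b5: dominant ninth flat five on G#.
- root: G#
- major 3rd: B#
- diminished 5th: D
- minor 7th: F#
- major 9th: A#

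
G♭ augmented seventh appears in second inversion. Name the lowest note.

G♭ augmented seventh = G-flat–B-flat–D–F-flat. Second inversion → fifth in the bass = D.

D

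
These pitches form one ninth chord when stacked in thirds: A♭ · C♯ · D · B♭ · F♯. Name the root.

Arranged so that each adjacent pair is a third by letter name: B♭ – D – F♯ – A♭ – C♯.
The bottom of that stack, B♭, is the root (this is B♭ dominant seventh sharp nine sharp five).

B♭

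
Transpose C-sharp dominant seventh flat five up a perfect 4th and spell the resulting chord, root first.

F#, A#, C, E

Transposed root: C# → F# (perfect 4th up). So we spell F# dominant seventh flat five:
F# — root
A# — major 3rd
C — diminished 5th
E — minor 7th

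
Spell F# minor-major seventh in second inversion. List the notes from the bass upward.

C-sharp, E-sharp, F-sharp, A

F# minor-major seventh = F-sharp–A–C-sharp–E-sharp; second inversion → fifth (C-sharp) lowest.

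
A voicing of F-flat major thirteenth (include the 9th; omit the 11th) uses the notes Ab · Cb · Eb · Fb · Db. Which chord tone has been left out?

The full F-flat major thirteenth chord is Fb, Ab, Cb, Eb, Gb, Db.
Comparing with the voicing, the major 9th (9th) — Gb — is absent.

Gb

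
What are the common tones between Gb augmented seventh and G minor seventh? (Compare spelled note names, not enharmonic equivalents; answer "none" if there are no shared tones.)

B♭, D

Gb augmented seventh: G♭ B♭ D F♭
G minor seventh: G B♭ D F
Common to both → B♭, D.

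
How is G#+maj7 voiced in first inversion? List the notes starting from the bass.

B# – D## – F## – G#

In root position, G#+maj7 is G#–B#–D##–F##.
First inversion puts the third (B#) in the bass.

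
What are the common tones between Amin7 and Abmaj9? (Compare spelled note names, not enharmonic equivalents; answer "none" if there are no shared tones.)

C G

Amin7 = A, C, E, G.
Abmaj9 = Ab, C, Eb, G, Bb.
Shared: C, G.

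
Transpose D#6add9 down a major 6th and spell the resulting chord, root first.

F♯  A♯  C♯  D♯  G♯

D♯ down a major 6th → F♯. New chord: F♯ six-nine.
root → F♯
3rd (major 3rd) → A♯
5th (perfect 5th) → C♯
6th (major 6th) → D♯
9th (major 9th) → G♯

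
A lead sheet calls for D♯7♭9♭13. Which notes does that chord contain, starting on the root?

D♯7♭9♭13: dominant seventh flat nine flat thirteen on D#.
- root: D#
- major 3rd: F##
- perfect 5th: A#
- minor 7th: C#
- minor 9th: E
- minor 13th: B

D#, F##, A#, C#, E, B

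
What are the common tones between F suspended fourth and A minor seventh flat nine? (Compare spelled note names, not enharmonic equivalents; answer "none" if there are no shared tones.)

B-flat, C

F suspended fourth = F, B-flat, C.
A minor seventh flat nine = A, C, E, G, B-flat.
Shared: B-flat, C.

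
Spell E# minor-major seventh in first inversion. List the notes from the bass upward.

G-sharp – B-sharp – D-double-sharp – E-sharp

E# minor-major seventh = E-sharp–G-sharp–B-sharp–D-double-sharp; first inversion → third (G-sharp) lowest.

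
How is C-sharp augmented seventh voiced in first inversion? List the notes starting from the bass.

C-sharp augmented seventh = C#–E#–G##–B; first inversion → third (E#) lowest.

E# – G## – B – C#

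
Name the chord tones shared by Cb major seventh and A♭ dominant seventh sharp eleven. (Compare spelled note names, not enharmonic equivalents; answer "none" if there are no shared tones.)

Cb major seventh = C-flat, E-flat, G-flat, B-flat.
A♭ dominant seventh sharp eleven = A-flat, C, E-flat, G-flat, D.
Shared: E-flat, G-flat.

E-flat, G-flat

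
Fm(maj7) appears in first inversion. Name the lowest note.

Ab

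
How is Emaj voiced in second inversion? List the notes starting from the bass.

B, E, G#

In root position, Emaj is E–G#–B.
Second inversion puts the fifth (B) in the bass.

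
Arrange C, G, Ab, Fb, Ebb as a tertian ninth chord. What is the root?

Fb

Arranged so that each adjacent pair is a third by letter name: Fb – Ab – C – Ebb – G.
The bottom of that stack, Fb, is the root (this is Fb dominant seventh sharp nine sharp five).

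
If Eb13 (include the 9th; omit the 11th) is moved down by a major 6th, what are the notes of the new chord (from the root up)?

Gb, Bb, Db, Fb, Ab, Eb

Eb down a major 6th → Gb. New chord: Gb dominant thirteenth.
root → Gb
3rd (major 3rd) → Bb
5th (perfect 5th) → Db
7th (minor 7th) → Fb
9th (major 9th) → Ab
13th (major 13th) → Eb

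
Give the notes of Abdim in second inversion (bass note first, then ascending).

E𝄫 – A♭ – C♭

In root position, Abdim is A♭–C♭–E𝄫.
Second inversion puts the fifth (E𝄫) in the bass.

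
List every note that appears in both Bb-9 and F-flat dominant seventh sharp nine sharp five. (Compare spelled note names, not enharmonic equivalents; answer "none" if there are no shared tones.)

Ab C

Bb-9 = Bb, Db, F, Ab, C.
F-flat dominant seventh sharp nine sharp five = Fb, Ab, C, Ebb, G.
Shared: Ab, C.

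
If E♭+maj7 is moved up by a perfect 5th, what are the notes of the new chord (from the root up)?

B♭ – D – F♯ – A

Transposed root: E♭ → B♭ (perfect 5th up). So we spell B♭ augmented major seventh:
root → B♭
3rd (major 3rd) → D
5th (augmented 5th) → F♯
7th (major 7th) → A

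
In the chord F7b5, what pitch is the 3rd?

A

Root of F7b5 = F. The 3rd is a major 3rd: F up a major 3rd → A.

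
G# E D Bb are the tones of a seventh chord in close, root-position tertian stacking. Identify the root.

Arranged so that each adjacent pair is a third by letter name: E – G# – Bb – D.
The bottom of that stack, E, is the root (this is E dominant seventh flat five).

E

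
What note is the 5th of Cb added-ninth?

G-flat

Cb added-ninth is built on C-flat; its 5th is a perfect 5th above the root.
A fifth above C uses the letter G, and the perfect 5th above C-flat is G-flat.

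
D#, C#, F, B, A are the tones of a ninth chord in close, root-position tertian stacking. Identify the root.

Stacking in thirds gives B – D# – F – A – C#, so B is the root — B dominant ninth flat five.

B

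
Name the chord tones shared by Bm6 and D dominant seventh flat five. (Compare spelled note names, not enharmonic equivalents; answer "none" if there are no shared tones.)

D, F♯

Bm6: B D F♯ G♯
D dominant seventh flat five: D F♯ A♭ C
Common to both → D, F♯.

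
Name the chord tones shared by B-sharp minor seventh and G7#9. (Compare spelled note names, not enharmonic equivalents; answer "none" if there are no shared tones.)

B-sharp minor seventh: B# D# F## A#
G7#9: G B D F A#
Common to both → A#.

A#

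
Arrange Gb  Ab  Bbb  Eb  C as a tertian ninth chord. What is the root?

Arranged so that each adjacent pair is a third by letter name: Ab – C – Eb – Gb – Bbb.
The bottom of that stack, Ab, is the root (this is Ab dominant seventh flat nine).

Ab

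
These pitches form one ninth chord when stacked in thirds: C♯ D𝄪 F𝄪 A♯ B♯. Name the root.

B♯

Stacking in thirds gives B♯ – D𝄪 – F𝄪 – A♯ – C♯, so B♯ is the root — B♯ dominant seventh flat nine.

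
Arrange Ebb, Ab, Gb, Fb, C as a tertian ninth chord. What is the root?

Fb

Stacking in thirds gives Fb – Ab – C – Ebb – Gb, so Fb is the root — Fb dominant ninth sharp five.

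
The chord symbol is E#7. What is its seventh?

E#7 is built on E♯; its 7th is a minor 7th above the root.
A seventh above E uses the letter D, and the minor 7th above E♯ is D♯.

D♯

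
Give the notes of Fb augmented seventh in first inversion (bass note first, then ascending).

A-flat, C, E-double-flat, F-flat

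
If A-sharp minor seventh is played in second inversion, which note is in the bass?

A-sharp minor seventh in root position is A♯–C♯–E♯–G♯.
Second inversion places the fifth in the bass, which is E♯.

E♯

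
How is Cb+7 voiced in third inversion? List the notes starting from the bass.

Bbb Cb Eb G

In root position, Cb+7 is Cb–Eb–G–Bbb.
Third inversion puts the seventh (Bbb) in the bass.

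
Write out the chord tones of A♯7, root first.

A♯  C𝄪  E♯  G♯

A♯7 is a dominant seventh built on A♯.
- root: A♯
- major 3rd: C𝄪
- perfect 5th: E♯
- minor 7th: G♯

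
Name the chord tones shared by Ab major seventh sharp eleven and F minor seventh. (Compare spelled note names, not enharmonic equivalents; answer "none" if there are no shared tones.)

Ab major seventh sharp eleven: A-flat C E-flat G D
F minor seventh: F A-flat C E-flat
Common to both → A-flat, C, E-flat.

A-flat, C, E-flat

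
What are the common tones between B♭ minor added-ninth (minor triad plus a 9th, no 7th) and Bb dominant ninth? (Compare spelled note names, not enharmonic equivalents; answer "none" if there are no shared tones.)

B-flat F C

B♭ minor added-ninth = B-flat, D-flat, F, C.
Bb dominant ninth = B-flat, D, F, A-flat, C.
Shared: B-flat, F, C.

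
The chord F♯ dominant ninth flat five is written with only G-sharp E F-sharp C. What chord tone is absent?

The full F♯ dominant ninth flat five chord is F-sharp, A-sharp, C, E, G-sharp.
Comparing with the voicing, the major 3rd (3rd) — A-sharp — is absent.

A-sharp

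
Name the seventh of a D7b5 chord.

C

D7b5 is built on D; its 7th is a minor 7th above the root.
A seventh above D uses the letter C, and the minor 7th above D is C.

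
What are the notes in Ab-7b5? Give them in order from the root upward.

Ab-7b5 is a half-diminished seventh built on Ab.
root → Ab
3rd (minor 3rd) → Cb
5th (diminished 5th) → Ebb
7th (minor 7th) → Gb

Ab  Cb  Ebb  Gb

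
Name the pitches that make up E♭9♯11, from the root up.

E♭  G  B♭  D♭  F  A

E♭9♯11: dominant ninth sharp eleven on E♭.
root → E♭
3rd (major 3rd) → G
5th (perfect 5th) → B♭
7th (minor 7th) → D♭
9th (major 9th) → F
11th (augmented 11th) → A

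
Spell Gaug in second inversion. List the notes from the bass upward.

Gaug = G–B–D♯; second inversion → fifth (D♯) lowest.

D♯ – G – B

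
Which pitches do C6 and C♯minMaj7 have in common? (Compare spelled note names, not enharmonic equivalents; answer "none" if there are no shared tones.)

E

C6 = C, E, G, A.
C♯minMaj7 = C#, E, G#, B#.
Shared: E.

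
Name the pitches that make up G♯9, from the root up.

G♯9 is a dominant ninth built on G#.
G# — root
B# — major 3rd
D# — perfect 5th
F# — minor 7th
A# — major 9th

G# – B# – D# – F# – A#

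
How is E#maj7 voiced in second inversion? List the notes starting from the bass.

B# – D## – E# – G##

E#maj7 = E#–G##–B#–D##; second inversion → fifth (B#) lowest.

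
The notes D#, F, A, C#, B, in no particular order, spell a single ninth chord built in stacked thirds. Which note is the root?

B

Stacking in thirds gives B – D# – F – A – C#, so B is the root — B dominant ninth flat five.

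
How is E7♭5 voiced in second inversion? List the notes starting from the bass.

Bb D E G#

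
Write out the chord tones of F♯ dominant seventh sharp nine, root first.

F♯ dominant seventh sharp nine: dominant seventh sharp nine on F#.
F# — root
A# — major 3rd
C# — perfect 5th
E — minor 7th
G## — augmented 9th

F#  A#  C#  E  G##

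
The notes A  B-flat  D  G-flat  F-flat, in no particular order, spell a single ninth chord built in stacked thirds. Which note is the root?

G-flat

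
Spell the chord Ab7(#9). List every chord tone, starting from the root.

Root Ab, quality dominant seventh sharp nine:
- root: Ab
- major 3rd: C
- perfect 5th: Eb
- minor 7th: Gb
- augmented 9th: B

Ab C Eb Gb B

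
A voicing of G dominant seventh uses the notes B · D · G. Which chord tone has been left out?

F

G dominant seventh = G, B, D, F. The voicing lacks the 7th (minor 7th), F.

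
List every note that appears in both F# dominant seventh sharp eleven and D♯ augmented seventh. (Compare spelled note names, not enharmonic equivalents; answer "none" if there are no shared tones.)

F# dominant seventh sharp eleven = F-sharp, A-sharp, C-sharp, E, B-sharp.
D♯ augmented seventh = D-sharp, F-double-sharp, A-double-sharp, C-sharp.
Shared: C-sharp.

C-sharp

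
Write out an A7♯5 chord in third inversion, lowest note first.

In root position, A7♯5 is A–C#–E#–G.
Third inversion puts the seventh (G) in the bass.

G A C# E#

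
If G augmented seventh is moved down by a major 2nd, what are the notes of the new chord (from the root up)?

F – A – C-sharp – E-flat

Transposed root: G → F (major 2nd down). So we spell F augmented seventh:
root → F
3rd (major 3rd) → A
5th (augmented 5th) → C-sharp
7th (minor 7th) → E-flat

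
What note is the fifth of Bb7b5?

Fb

Bb7b5 is built on Bb; its 5th is a diminished 5th above the root.
A fifth above B uses the letter F, and the diminished 5th above Bb is Fb.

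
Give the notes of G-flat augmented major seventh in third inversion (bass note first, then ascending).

In root position, G-flat augmented major seventh is G-flat–B-flat–D–F.
Third inversion puts the seventh (F) in the bass.

F, G-flat, B-flat, D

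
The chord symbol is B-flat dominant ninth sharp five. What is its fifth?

F-sharp

B-flat dominant ninth sharp five is built on B-flat; its 5th is an augmented 5th above the root.
A fifth above B uses the letter F, and the augmented 5th above B-flat is F-sharp.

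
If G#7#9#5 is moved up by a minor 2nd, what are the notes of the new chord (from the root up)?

A, C#, E#, G, B#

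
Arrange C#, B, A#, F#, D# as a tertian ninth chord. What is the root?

B

Stacking in thirds gives B – D# – F# – A# – C#, so B is the root — B major ninth.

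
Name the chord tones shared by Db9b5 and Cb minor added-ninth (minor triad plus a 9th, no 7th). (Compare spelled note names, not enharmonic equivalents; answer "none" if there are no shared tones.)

Db Cb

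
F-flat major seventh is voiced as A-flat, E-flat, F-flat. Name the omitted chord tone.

C-flat

The full F-flat major seventh chord is F-flat, A-flat, C-flat, E-flat.
Comparing with the voicing, the perfect 5th (5th) — C-flat — is absent.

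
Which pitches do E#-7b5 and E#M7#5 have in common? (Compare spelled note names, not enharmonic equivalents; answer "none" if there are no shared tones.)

E#

E#-7b5 = E#, G#, B, D#.
E#M7#5 = E#, G##, B##, D##.
Shared: E#.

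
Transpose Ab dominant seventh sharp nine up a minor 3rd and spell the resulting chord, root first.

C-flat, E-flat, G-flat, B-double-flat, D

A-flat up a minor 3rd → C-flat. New chord: C-flat dominant seventh sharp nine.
C-flat — root
E-flat — major 3rd
G-flat — perfect 5th
B-double-flat — minor 7th
D — augmented 9th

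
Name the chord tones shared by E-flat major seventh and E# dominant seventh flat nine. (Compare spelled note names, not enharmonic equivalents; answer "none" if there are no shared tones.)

none

E-flat major seventh: E-flat G B-flat D
E# dominant seventh flat nine: E-sharp G-double-sharp B-sharp D-sharp F-sharp
Common to both → none.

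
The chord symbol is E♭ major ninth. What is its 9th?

F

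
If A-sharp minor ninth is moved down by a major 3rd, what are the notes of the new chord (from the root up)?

Transposed root: A-sharp → F-sharp (major 3rd down). So we spell F-sharp minor ninth:
F-sharp — root
A — minor 3rd
C-sharp — perfect 5th
E — minor 7th
G-sharp — major 9th

F-sharp, A, C-sharp, E, G-sharp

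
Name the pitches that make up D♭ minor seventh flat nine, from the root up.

Root Db, quality minor seventh flat nine:
Db — root
Fb — minor 3rd
Ab — perfect 5th
Cb — minor 7th
Ebb — minor 9th

Db, Fb, Ab, Cb, Ebb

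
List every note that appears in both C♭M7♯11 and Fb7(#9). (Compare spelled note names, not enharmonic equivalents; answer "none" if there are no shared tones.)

C♭M7♯11 = Cb, Eb, Gb, Bb, F.
Fb7(#9) = Fb, Ab, Cb, Ebb, G.
Shared: Cb.

Cb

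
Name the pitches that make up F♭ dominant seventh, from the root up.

F♭ dominant seventh is a dominant seventh built on F-flat.
- root: F-flat
- major 3rd: A-flat
- perfect 5th: C-flat
- minor 7th: E-double-flat

F-flat, A-flat, C-flat, E-double-flat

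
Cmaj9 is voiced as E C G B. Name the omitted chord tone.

D

Cmaj9 = C, E, G, B, D. The voicing lacks the 9th (major 9th), D.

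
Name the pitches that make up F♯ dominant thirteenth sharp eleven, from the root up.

F♯ dominant thirteenth sharp eleven: dominant thirteenth sharp eleven on F#.
Root: F#
Major 3rd (3rd): A#
Perfect 5th (5th): C#
Minor 7th (7th): E
Major 9th (9th): G#
Augmented 11th (11th): B#
Major 13th (13th): D#

F#, A#, C#, E, G#, B#, D#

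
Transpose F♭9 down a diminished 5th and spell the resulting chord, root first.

Fb down a diminished 5th → Bb. New chord: Bb dominant ninth.
Bb — root
D — major 3rd
F — perfect 5th
Ab — minor 7th
C — major 9th

Bb, D, F, Ab, C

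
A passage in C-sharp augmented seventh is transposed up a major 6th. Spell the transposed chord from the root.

A# – C## – E## – G#

C# up a major 6th → A#. New chord: A# augmented seventh.
root → A#
3rd (major 3rd) → C##
5th (augmented 5th) → E##
7th (minor 7th) → G#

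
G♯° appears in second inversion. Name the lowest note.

G♯° = G#–B–D. Second inversion → fifth in the bass = D.

D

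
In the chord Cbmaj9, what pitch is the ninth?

Root of Cbmaj9 = Cb. The 9th is a major 9th: Cb up a major 9th → Db.

Db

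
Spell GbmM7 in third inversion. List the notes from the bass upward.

In root position, GbmM7 is Gb–Bbb–Db–F.
Third inversion puts the seventh (F) in the bass.

F  Gb  Bbb  Db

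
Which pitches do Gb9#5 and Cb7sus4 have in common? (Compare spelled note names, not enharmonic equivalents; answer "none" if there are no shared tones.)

G♭, F♭

Gb9#5 = G♭, B♭, D, F♭, A♭.
Cb7sus4 = C♭, F♭, G♭, B𝄫.
Shared: G♭, F♭.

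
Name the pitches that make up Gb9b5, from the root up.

Gb Bb Dbb Fb Ab

Gb9b5: dominant ninth flat five on Gb.
Root: Gb
Major 3rd (3rd): Bb
Diminished 5th (5th): Dbb
Minor 7th (7th): Fb
Major 9th (9th): Ab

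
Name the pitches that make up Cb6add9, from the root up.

Cb6add9: six-nine on Cb.
- root: Cb
- major 3rd: Eb
- perfect 5th: Gb
- major 6th: Ab
- major 9th: Db

Cb – Eb – Gb – Ab – Db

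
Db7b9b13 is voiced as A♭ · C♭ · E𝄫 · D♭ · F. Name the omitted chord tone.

B𝄫

Db7b9b13 = D♭, F, A♭, C♭, E𝄫, B𝄫. The voicing lacks the 13th (minor 13th), B𝄫.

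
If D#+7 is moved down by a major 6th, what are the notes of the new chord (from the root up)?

F#, A#, C##, E

D# down a major 6th → F#. New chord: F# augmented seventh.
- root: F#
- major 3rd: A#
- augmented 5th: C##
- minor 7th: E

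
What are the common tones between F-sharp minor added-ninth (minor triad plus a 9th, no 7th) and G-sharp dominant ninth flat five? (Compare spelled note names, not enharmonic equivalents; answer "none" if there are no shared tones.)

F-sharp minor added-ninth: F-sharp A C-sharp G-sharp
G-sharp dominant ninth flat five: G-sharp B-sharp D F-sharp A-sharp
Common to both → F-sharp, G-sharp.

F-sharp G-sharp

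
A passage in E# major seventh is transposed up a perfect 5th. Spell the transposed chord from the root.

B-sharp – D-double-sharp – F-double-sharp – A-double-sharp

E-sharp up a perfect 5th → B-sharp. New chord: B-sharp major seventh.
B-sharp — root
D-double-sharp — major 3rd
F-double-sharp — perfect 5th
A-double-sharp — major 7th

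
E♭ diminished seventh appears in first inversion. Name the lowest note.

G-flat

E♭ diminished seventh in root position is E-flat–G-flat–B-double-flat–D-double-flat.
First inversion places the third in the bass, which is G-flat.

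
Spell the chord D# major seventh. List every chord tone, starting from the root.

D# major seventh is a major seventh built on D#.
Root: D#
Major 3rd (3rd): F##
Perfect 5th (5th): A#
Major 7th (7th): C##

D# – F## – A# – C##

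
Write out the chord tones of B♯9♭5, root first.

B# – D## – F# – A# – C##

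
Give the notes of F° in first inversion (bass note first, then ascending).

A♭, C♭, F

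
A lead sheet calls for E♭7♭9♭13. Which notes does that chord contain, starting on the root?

Eb, G, Bb, Db, Fb, Cb

Root Eb, quality dominant seventh flat nine flat thirteen:
root → Eb
3rd (major 3rd) → G
5th (perfect 5th) → Bb
7th (minor 7th) → Db
9th (minor 9th) → Fb
13th (minor 13th) → Cb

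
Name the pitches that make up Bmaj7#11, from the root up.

B, D♯, F♯, A♯, E♯

Bmaj7#11: major seventh sharp eleven on B.
root → B
3rd (major 3rd) → D♯
5th (perfect 5th) → F♯
7th (major 7th) → A♯
11th (augmented 11th) → E♯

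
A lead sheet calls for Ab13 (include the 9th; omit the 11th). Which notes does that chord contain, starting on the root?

A♭ C E♭ G♭ B♭ F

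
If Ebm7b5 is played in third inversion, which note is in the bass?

Ebm7b5 in root position is Eb–Gb–Bbb–Db.
Third inversion places the seventh in the bass, which is Db.

Db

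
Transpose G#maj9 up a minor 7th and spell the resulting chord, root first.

F# – A# – C# – E# – G#

G# up a minor 7th → F#. New chord: F# major ninth.
Root: F#
Major 3rd (3rd): A#
Perfect 5th (5th): C#
Major 7th (7th): E#
Major 9th (9th): G#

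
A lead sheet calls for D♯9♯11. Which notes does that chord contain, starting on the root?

D♯9♯11 is a dominant ninth sharp eleven built on D#.
D# — root
F## — major 3rd
A# — perfect 5th
C# — minor 7th
E# — major 9th
G## — augmented 11th

D#, F##, A#, C#, E#, G##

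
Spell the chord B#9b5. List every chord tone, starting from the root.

B#  D##  F#  A#  C##

Root B#, quality dominant ninth flat five:
Root: B#
Major 3rd (3rd): D##
Diminished 5th (5th): F#
Minor 7th (7th): A#
Major 9th (9th): C##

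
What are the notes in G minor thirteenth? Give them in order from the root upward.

G minor thirteenth: minor thirteenth on G.
G — root
Bb — minor 3rd
D — perfect 5th
F — minor 7th
A — major 9th
C — perfect 11th
E — major 13th

G, Bb, D, F, A, C, E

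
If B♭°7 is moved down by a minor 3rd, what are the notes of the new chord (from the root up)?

A minor 3rd down from Bb is G, so the new chord is G diminished seventh.
G — root
Bb — minor 3rd
Db — diminished 5th
Fb — diminished 7th

G, Bb, Db, Fb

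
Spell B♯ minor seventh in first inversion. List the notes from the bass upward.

In root position, B♯ minor seventh is B-sharp–D-sharp–F-double-sharp–A-sharp.
First inversion puts the third (D-sharp) in the bass.

D-sharp  F-double-sharp  A-sharp  B-sharp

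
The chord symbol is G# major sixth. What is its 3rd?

G# major sixth is built on G♯; its 3rd is a major 3rd above the root.
A third above G uses the letter B, and the major 3rd above G♯ is B♯.

B♯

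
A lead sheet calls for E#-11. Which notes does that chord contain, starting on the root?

E#-11: minor eleventh on E#.
- root: E#
- minor 3rd: G#
- perfect 5th: B#
- minor 7th: D#
- major 9th: F##
- perfect 11th: A#

E#  G#  B#  D#  F##  A#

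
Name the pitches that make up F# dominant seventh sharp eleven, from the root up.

F# dominant seventh sharp eleven is a dominant seventh sharp eleven built on F-sharp.
- root: F-sharp
- major 3rd: A-sharp
- perfect 5th: C-sharp
- minor 7th: E
- augmented 11th: B-sharp

F-sharp  A-sharp  C-sharp  E  B-sharp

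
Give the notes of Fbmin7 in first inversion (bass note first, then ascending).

A𝄫, C♭, E𝄫, F♭

In root position, Fbmin7 is F♭–A𝄫–C♭–E𝄫.
First inversion puts the third (A𝄫) in the bass.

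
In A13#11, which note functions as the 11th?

D#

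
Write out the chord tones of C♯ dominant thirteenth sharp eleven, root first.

C-sharp  E-sharp  G-sharp  B  D-sharp  F-double-sharp  A-sharp

C♯ dominant thirteenth sharp eleven is a dominant thirteenth sharp eleven built on C-sharp.
Root: C-sharp
Major 3rd (3rd): E-sharp
Perfect 5th (5th): G-sharp
Minor 7th (7th): B
Major 9th (9th): D-sharp
Augmented 11th (11th): F-double-sharp
Major 13th (13th): A-sharp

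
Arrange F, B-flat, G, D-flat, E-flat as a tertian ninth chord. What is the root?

Arranged so that each adjacent pair is a third by letter name: E-flat – G – B-flat – D-flat – F.
The bottom of that stack, E-flat, is the root (this is E-flat dominant ninth).

E-flat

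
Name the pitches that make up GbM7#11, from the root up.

GbM7#11: major seventh sharp eleven on Gb.
Gb — root
Bb — major 3rd
Db — perfect 5th
F — major 7th
C — augmented 11th

Gb, Bb, Db, F, C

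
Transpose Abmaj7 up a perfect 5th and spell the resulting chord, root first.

E♭  G  B♭  D

Transposed root: A♭ → E♭ (perfect 5th up). So we spell E♭ major seventh:
E♭ — root
G — major 3rd
B♭ — perfect 5th
D — major 7th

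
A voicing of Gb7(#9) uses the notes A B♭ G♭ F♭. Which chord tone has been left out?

D♭

The full Gb7(#9) chord is G♭, B♭, D♭, F♭, A.
Comparing with the voicing, the perfect 5th (5th) — D♭ — is absent.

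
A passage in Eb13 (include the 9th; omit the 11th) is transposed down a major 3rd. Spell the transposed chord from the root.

Cb Eb Gb Bbb Db Ab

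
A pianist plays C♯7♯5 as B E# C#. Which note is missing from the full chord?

G##

The full C♯7♯5 chord is C#, E#, G##, B.
Comparing with the voicing, the augmented 5th (5th) — G## — is absent.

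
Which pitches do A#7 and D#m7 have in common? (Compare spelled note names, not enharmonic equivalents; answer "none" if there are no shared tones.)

A#7 = A#, C##, E#, G#.
D#m7 = D#, F#, A#, C#.
Shared: A#.

A#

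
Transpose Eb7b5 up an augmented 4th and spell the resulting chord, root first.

A – C# – Eb – G

Eb up an augmented 4th → A. New chord: A dominant seventh flat five.
root → A
3rd (major 3rd) → C#
5th (diminished 5th) → Eb
7th (minor 7th) → G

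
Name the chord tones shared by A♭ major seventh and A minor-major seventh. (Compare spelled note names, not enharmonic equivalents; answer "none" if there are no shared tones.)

C

A♭ major seventh = A-flat, C, E-flat, G.
A minor-major seventh = A, C, E, G-sharp.
Shared: C.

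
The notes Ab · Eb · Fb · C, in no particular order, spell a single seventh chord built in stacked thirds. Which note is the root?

Stacking in thirds gives Fb – Ab – C – Eb, so Fb is the root — Fb augmented major seventh.

Fb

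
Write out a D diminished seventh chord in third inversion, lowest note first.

C-flat, D, F, A-flat

D diminished seventh = D–F–A-flat–C-flat; third inversion → seventh (C-flat) lowest.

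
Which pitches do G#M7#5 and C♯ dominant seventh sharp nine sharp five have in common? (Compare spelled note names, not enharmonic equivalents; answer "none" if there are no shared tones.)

G#M7#5: G# B# D## F##
C♯ dominant seventh sharp nine sharp five: C# E# G## B D##
Common to both → D##.

D##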